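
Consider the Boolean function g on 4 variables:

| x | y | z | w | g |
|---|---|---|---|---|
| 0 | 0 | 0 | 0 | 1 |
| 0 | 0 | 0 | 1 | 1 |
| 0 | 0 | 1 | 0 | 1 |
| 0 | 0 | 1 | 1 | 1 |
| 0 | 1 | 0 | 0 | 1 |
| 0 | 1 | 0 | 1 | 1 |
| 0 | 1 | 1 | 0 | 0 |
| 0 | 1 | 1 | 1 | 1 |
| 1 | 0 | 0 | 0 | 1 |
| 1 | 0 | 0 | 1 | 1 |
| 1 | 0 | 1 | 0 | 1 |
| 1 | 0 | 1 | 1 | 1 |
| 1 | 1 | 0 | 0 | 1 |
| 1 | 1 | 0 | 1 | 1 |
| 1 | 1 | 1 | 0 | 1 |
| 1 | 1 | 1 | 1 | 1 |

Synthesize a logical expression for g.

g is 0 on exactly one input, (0,1,1,0), whose minterm is ¬x·y·z·¬w. So g is the negation of that single conjunction.

g(x, y, z, w) = not (((not x and y) and z) and not w)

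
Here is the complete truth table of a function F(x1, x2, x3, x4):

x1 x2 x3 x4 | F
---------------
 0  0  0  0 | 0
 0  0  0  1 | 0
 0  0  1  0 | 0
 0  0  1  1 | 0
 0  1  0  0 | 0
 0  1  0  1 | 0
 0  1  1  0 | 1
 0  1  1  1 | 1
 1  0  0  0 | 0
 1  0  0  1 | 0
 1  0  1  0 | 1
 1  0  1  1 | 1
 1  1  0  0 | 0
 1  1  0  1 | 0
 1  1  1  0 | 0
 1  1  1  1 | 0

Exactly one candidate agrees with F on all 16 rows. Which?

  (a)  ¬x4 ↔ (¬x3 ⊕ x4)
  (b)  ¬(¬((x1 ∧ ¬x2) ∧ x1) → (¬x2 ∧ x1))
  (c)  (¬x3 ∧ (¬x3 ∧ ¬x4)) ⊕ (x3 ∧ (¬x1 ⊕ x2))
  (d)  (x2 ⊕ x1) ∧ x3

(a): at (0,0,0,0) it gives 1, but F = 0 — eliminated.
(b): at (0,0,0,0) it gives 1, but F = 0 — eliminated.
(c): at (0,0,0,0) it gives 1, but F = 0 — eliminated.
(d) is the remaining candidate, and it agrees with F on all 16 inputs.

d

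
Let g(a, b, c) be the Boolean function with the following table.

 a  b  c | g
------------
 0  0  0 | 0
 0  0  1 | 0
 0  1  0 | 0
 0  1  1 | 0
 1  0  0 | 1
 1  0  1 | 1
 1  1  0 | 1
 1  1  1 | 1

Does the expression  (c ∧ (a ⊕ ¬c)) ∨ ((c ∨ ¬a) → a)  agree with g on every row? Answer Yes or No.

Evaluate (c ∧ (a ⊕ ¬c)) ∨ ((c ∨ ¬a) → a) on each row and compare to g:
  a=0, b=0, c=0: formula gives 0, g = 0 ✓
  a=0, b=0, c=1: formula gives 0, g = 0 ✓
  a=0, b=1, c=0: formula gives 0, g = 0 ✓
  a=0, b=1, c=1: formula gives 0, g = 0 ✓
  a=1, b=0, c=0: formula gives 1, g = 1 ✓
  …and likewise for the remaining 3 rows.
All 8 rows match — the expression computes g exactly.

Yes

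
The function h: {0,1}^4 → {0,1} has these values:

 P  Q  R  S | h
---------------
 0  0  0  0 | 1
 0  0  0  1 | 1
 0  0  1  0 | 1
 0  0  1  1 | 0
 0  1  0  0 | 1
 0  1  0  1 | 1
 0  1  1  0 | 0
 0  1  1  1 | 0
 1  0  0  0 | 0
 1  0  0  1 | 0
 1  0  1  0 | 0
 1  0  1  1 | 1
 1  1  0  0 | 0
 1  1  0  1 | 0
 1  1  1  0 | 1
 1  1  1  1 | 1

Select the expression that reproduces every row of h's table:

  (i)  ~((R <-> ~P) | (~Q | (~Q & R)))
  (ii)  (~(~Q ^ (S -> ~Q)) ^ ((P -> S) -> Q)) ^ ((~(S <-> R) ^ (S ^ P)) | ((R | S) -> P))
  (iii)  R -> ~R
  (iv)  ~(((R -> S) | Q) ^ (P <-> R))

iv

(i) fails at (0,0,0,0): the formula yields 0, h is 1.
(ii) fails at (0,0,0,0): the formula yields 0, h is 1.
(iii) fails at (0,0,1,0): the formula yields 0, h is 1.
(iv) is the remaining candidate, and it agrees with h on all 16 inputs.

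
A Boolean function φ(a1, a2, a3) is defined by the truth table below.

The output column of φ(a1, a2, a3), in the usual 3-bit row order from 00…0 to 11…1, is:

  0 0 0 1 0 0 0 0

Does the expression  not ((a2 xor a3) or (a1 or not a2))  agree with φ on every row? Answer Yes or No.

Yes

Check the formula against φ row by row:
  a1=0, a2=0, a3=0: formula gives 0, φ = 0 ✓
  a1=0, a2=0, a3=1: formula gives 0, φ = 0 ✓
  a1=0, a2=1, a3=0: formula gives 0, φ = 0 ✓
  a1=0, a2=1, a3=1: formula gives 1, φ = 1 ✓
  a1=1, a2=0, a3=0: formula gives 0, φ = 0 ✓
  … (the remaining 3 rows also agree.)
No disagreement on any input; they are logically equivalent.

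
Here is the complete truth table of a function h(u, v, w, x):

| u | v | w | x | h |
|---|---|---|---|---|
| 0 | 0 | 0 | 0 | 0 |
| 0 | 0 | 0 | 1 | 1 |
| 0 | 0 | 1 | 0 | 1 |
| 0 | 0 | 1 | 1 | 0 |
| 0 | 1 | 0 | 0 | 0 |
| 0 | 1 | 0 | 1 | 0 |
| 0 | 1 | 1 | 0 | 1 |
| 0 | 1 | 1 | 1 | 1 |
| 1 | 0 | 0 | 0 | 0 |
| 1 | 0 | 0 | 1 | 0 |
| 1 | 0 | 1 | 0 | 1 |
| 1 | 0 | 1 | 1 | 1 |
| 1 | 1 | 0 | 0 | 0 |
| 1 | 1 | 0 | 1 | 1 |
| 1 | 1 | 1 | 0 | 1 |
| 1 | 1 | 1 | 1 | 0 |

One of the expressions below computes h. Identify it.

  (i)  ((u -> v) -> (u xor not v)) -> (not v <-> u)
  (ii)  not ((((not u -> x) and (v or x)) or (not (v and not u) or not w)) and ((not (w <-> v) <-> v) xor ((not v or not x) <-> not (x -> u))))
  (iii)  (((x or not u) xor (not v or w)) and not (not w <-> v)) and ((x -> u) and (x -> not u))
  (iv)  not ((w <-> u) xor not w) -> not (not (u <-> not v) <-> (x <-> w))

ii

(i) fails at (0,0,0,1): the formula yields 0, h is 1.
(iii) fails at (0,0,0,1): the formula yields 0, h is 1.
(iv) fails at (0,1,0,0): the formula yields 1, h is 0.
That leaves (ii). Evaluating it on every row reproduces the table of h exactly.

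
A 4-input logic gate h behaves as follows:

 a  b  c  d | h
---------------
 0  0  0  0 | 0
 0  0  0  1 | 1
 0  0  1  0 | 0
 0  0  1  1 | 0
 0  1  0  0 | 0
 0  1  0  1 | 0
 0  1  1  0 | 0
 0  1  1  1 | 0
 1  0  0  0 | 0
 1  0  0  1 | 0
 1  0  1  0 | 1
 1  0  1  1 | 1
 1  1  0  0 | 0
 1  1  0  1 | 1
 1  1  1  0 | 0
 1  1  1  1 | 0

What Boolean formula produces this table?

h=1 on 4 inputs: (0,0,0,1), (1,0,1,0), (1,0,1,1), (1,1,0,1). Reading each as a conjunction of literals (¬a·¬b·¬c·d, a·¬b·c·¬d, a·¬b·c·d, a·b·¬c·d) and taking the OR gives the canonical DNF.

h(a, b, c, d) = (((((not a and not b) and not c) and d) or (((a and not b) and c) and not d)) or (((a and not b) and c) and d)) or (((a and b) and not c) and d)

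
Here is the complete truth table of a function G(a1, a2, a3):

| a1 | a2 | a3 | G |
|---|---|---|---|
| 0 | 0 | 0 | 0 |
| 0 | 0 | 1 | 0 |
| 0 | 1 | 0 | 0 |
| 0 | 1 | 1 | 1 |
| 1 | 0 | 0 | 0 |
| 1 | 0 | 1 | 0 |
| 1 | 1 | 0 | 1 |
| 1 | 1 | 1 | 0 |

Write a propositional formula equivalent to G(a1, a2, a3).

G(a1, a2, a3) = ((NOT a1 AND a2) AND a3) OR ((a1 AND a2) AND NOT a3)

Collect the rows where G=1 — (0,1,1), (1,1,0) — and write one minterm per row: ¬a1·a2·a3, a1·a2·¬a3. Their union (logical OR) reproduces the table exactly.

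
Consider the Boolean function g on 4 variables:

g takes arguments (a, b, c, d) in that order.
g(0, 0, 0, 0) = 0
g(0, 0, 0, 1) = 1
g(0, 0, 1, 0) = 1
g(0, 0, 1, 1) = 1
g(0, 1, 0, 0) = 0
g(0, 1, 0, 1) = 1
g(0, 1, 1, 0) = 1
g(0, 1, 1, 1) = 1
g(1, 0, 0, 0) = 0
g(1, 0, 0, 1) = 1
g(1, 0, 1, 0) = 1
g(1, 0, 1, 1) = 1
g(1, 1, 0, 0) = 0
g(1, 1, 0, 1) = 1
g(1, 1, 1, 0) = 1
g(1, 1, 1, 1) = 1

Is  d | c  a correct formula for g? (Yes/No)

Test each input against both g and the formula:
  a=0, b=0, c=0, d=0: formula gives 0, g = 0 ✓
  a=0, b=0, c=0, d=1: formula gives 1, g = 1 ✓
  a=0, b=0, c=1, d=0: formula gives 1, g = 1 ✓
  a=0, b=0, c=1, d=1: formula gives 1, g = 1 ✓
  … (the remaining 12 rows also agree.)
No disagreement on any input; they are logically equivalent.

Yes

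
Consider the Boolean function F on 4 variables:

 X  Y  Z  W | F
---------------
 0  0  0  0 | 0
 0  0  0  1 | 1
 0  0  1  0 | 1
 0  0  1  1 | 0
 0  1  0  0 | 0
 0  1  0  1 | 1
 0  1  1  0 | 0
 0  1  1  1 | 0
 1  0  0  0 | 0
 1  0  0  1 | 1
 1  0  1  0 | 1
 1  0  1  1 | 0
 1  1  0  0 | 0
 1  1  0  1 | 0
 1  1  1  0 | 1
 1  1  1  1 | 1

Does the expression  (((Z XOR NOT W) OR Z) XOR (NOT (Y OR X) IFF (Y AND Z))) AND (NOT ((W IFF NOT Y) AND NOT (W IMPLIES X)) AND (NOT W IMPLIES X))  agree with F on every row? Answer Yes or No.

Check the formula against F row by row:
  X=0, Y=0, Z=0, W=0: formula gives 0, F = 0 ✓
  X=0, Y=0, Z=0, W=1: formula gives 0, but F = 1 ✗
A single disagreement suffices: at (0,0,0,1) they differ, so the formula does not compute F.

No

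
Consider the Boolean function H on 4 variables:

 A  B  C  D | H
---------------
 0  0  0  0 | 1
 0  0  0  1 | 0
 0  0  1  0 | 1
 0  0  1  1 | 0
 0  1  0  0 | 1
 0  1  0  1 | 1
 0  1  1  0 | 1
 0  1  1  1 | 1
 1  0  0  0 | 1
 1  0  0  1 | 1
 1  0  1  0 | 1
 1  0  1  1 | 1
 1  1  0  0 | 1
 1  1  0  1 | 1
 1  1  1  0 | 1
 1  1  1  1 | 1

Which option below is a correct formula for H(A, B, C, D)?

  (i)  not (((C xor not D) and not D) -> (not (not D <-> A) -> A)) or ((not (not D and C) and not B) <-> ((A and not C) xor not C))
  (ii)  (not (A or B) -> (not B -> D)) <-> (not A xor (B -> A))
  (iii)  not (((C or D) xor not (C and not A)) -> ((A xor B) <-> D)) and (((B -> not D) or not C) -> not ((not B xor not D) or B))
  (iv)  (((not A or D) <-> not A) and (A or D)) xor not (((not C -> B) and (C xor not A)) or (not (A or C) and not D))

ii

(i) disagrees with H on (0,0,0,1) (formula → 1, table → 0); rule it out.
(iii) disagrees with H on (0,0,0,0) (formula → 0, table → 1); rule it out.
(iv) disagrees with H on (0,0,0,0) (formula → 0, table → 1); rule it out.
That leaves (ii). Evaluating it on every row reproduces the table of H exactly.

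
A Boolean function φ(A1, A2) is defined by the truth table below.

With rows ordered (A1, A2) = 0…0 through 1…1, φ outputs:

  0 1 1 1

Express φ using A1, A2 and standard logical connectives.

φ(A1, A2) = A1 | A2

The output is 1 whenever at least one input is 1 — the OR of all inputs.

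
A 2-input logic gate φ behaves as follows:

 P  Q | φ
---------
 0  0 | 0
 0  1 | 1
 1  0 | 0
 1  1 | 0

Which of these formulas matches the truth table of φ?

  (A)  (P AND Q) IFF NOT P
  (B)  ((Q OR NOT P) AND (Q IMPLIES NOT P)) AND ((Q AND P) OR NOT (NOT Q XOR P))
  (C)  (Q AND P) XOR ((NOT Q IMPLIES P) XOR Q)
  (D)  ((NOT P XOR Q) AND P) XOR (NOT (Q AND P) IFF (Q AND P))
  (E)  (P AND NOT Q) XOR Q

(A): at (0,1) it gives 0, but φ = 1 — eliminated.
(C): at (0,1) it gives 0, but φ = 1 — eliminated.
(D): at (0,1) it gives 0, but φ = 1 — eliminated.
(E): at (1,0) it gives 1, but φ = 0 — eliminated.
(B) is the remaining candidate, and it agrees with φ on all 4 inputs.

B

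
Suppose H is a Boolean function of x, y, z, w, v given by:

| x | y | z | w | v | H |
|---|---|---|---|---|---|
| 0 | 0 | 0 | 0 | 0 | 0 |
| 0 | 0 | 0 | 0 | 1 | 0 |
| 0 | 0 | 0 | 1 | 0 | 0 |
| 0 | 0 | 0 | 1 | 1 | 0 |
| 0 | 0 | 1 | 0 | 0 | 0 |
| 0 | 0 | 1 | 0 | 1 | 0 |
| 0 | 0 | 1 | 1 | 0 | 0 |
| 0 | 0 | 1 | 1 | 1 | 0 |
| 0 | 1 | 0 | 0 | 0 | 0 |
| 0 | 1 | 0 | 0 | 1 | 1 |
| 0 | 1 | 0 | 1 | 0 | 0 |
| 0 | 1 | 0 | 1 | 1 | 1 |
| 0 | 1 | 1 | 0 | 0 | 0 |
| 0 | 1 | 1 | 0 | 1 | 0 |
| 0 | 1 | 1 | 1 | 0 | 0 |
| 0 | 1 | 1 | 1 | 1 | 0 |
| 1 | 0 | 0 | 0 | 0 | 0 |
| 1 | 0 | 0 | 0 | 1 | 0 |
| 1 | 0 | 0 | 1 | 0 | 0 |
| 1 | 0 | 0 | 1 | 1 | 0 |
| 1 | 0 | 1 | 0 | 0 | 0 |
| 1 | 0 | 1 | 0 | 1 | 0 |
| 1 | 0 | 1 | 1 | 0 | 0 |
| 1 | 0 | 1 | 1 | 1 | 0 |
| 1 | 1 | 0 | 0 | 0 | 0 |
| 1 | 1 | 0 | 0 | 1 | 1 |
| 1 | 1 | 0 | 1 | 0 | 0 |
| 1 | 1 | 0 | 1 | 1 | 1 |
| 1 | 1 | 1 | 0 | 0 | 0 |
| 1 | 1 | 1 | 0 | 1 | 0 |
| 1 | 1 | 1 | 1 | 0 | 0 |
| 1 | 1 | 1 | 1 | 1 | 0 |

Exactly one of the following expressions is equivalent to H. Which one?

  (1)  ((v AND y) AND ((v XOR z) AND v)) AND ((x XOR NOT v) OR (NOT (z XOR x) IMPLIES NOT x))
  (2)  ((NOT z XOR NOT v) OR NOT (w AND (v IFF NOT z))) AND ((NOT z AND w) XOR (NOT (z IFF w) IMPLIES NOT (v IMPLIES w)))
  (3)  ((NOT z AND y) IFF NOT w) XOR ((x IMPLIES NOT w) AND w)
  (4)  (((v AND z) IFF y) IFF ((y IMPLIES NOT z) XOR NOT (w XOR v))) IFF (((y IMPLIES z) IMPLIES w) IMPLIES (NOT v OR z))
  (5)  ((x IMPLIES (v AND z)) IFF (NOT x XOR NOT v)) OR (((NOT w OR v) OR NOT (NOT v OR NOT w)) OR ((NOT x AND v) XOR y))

1

(2): at (0,0,0,0,0) it gives 1, but H = 0 — eliminated.
(3): at (0,1,0,0,0) it gives 1, but H = 0 — eliminated.
(4): at (0,0,0,0,1) it gives 1, but H = 0 — eliminated.
(5): at (0,0,0,0,0) it gives 1, but H = 0 — eliminated.
That leaves (1). Evaluating it on every row reproduces the table of H exactly.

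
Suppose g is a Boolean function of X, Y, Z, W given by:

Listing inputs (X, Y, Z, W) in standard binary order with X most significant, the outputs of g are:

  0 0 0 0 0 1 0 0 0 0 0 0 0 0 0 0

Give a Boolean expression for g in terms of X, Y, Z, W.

g is 1 on exactly one input, (0,1,0,1), whose minterm is ¬X·Y·¬Z·W. So g is just that conjunction.

g(X, Y, Z, W) = ((~X & Y) & ~Z) & W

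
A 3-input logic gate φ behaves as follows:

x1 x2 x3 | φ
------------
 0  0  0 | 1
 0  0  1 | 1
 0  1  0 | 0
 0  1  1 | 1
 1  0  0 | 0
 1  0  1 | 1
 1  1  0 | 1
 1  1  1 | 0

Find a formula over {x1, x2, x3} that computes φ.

φ is 0 on only 3 rows — (0,1,0), (1,0,0), (1,1,1). Writing each as a minterm (¬x1·x2·¬x3, x1·¬x2·¬x3, x1·x2·x3) and OR-ing them characterizes exactly where φ=0, so φ is the negation of that disjunction.

φ(x1, x2, x3) = not ((((not x1 and x2) and not x3) or ((x1 and not x2) and not x3)) or ((x1 and x2) and x3))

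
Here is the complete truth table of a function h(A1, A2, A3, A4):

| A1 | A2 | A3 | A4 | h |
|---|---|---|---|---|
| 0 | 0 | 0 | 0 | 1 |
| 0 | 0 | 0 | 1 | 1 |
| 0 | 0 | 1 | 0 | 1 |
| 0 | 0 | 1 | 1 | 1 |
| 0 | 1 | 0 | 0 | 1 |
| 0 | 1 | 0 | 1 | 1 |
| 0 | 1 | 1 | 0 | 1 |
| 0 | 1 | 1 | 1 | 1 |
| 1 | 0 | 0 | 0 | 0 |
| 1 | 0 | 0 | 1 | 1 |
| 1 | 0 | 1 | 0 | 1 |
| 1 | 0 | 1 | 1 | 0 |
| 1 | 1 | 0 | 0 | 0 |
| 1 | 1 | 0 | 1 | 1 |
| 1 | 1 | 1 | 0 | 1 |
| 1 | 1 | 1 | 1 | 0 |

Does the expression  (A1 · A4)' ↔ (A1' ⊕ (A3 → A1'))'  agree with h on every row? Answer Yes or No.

Evaluate (A1 · A4)' ↔ (A1' ⊕ (A3 → A1'))' on each row and compare to h:
  A1=0, A2=0, A3=0, A4=0: formula gives 1, h = 1 ✓
  A1=0, A2=0, A3=0, A4=1: formula gives 1, h = 1 ✓
  A1=0, A2=0, A3=1, A4=0: formula gives 1, h = 1 ✓
  A1=0, A2=0, A3=1, A4=1: formula gives 1, h = 1 ✓
  … (the remaining 12 rows also agree.)
No disagreement on any input; they are logically equivalent.

Yes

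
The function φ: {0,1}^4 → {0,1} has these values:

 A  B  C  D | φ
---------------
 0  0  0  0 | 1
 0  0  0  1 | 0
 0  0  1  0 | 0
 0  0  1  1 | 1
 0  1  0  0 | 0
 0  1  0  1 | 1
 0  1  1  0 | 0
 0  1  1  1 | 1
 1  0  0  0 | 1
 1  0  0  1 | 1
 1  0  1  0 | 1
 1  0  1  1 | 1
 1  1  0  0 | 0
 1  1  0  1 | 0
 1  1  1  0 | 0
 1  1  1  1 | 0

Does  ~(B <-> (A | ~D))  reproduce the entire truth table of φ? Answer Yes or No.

Check the formula against φ row by row:
  A=0, B=0, C=0, D=0: formula gives 1, φ = 1 ✓
  A=0, B=0, C=0, D=1: formula gives 0, φ = 0 ✓
  A=0, B=0, C=1, D=0: formula gives 1, but φ = 0 ✗
A single disagreement suffices: at (0,0,1,0) they differ, so the formula does not compute φ.

No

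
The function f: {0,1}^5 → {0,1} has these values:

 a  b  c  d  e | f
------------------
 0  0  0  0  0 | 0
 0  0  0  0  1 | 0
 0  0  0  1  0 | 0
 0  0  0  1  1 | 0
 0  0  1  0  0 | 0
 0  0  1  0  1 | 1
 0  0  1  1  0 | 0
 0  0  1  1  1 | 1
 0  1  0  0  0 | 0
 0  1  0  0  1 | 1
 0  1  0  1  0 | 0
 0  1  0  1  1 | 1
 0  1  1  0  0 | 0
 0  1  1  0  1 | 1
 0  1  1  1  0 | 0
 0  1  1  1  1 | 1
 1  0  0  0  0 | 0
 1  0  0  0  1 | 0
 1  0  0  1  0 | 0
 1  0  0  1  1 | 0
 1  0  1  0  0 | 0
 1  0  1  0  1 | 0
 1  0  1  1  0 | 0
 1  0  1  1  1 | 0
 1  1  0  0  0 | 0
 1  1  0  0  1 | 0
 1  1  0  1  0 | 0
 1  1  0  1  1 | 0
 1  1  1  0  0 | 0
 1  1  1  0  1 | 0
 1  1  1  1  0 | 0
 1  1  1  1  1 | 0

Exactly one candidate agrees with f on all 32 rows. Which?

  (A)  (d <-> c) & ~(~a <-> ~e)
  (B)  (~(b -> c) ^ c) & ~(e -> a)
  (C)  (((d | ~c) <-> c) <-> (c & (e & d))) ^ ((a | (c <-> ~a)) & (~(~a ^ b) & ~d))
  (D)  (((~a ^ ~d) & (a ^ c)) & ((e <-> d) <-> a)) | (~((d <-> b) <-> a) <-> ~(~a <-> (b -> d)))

B

(A): at (0,0,0,0,1) it gives 1, but f = 0 — eliminated.
(C): at (0,0,0,0,0) it gives 1, but f = 0 — eliminated.
(D): at (0,0,0,1,0) it gives 1, but f = 0 — eliminated.
Only (B) survives; checking it on all 32 rows confirms it matches f.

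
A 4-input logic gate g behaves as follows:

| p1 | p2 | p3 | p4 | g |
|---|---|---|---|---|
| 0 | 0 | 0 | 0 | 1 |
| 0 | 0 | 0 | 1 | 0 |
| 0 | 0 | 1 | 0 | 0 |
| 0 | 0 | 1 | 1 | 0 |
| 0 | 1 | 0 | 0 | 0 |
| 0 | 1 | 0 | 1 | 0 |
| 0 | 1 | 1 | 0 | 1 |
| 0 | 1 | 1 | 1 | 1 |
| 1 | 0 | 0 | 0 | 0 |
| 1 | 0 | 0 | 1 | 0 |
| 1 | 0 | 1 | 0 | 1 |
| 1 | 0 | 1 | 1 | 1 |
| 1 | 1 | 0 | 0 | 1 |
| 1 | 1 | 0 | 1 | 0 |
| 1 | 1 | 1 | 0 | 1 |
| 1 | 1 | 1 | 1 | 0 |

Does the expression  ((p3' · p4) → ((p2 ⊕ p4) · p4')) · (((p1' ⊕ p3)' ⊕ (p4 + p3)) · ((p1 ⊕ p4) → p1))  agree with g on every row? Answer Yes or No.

No

Evaluate ((p3' · p4) → ((p2 ⊕ p4) · p4')) · (((p1' ⊕ p3)' ⊕ (p4 + p3)) · ((p1 ⊕ p4) → p1)) on each row and compare to g:
  p1=0, p2=0, p3=0, p4=0: formula gives 0, but g = 1 ✗
A single disagreement suffices: at (0,0,0,0) they differ, so the formula does not compute g.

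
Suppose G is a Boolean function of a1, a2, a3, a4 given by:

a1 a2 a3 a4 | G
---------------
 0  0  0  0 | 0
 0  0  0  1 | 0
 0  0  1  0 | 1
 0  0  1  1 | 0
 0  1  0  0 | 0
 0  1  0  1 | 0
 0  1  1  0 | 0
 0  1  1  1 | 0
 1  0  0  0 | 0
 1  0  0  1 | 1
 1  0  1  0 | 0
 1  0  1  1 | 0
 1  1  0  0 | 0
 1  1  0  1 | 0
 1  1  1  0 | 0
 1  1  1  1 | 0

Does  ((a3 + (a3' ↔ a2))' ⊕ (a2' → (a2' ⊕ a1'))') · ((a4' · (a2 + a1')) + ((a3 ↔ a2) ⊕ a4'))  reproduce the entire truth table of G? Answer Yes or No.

Test each input against both G and the formula:
  a1=0, a2=0, a3=0, a4=0: formula gives 0, G = 0 ✓
  a1=0, a2=0, a3=0, a4=1: formula gives 0, G = 0 ✓
  a1=0, a2=0, a3=1, a4=0: formula gives 1, G = 1 ✓
  a1=0, a2=0, a3=1, a4=1: formula gives 0, G = 0 ✓
  …and likewise for the remaining 12 rows.
All 16 rows match — the expression computes G exactly.

Yes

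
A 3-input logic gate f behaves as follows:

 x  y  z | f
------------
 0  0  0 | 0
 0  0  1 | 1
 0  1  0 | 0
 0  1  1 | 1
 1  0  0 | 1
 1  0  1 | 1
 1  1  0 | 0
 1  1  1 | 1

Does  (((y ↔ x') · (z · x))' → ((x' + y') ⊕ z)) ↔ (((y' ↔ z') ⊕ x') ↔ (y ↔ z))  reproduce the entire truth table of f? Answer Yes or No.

Yes

Test each input against both f and the formula:
  x=0, y=0, z=0: formula gives 0, f = 0 ✓
  x=0, y=0, z=1: formula gives 1, f = 1 ✓
  x=0, y=1, z=0: formula gives 0, f = 0 ✓
  x=0, y=1, z=1: formula gives 1, f = 1 ✓
  x=1, y=0, z=0: formula gives 1, f = 1 ✓
  …and likewise for the remaining 3 rows.
No disagreement on any input; they are logically equivalent.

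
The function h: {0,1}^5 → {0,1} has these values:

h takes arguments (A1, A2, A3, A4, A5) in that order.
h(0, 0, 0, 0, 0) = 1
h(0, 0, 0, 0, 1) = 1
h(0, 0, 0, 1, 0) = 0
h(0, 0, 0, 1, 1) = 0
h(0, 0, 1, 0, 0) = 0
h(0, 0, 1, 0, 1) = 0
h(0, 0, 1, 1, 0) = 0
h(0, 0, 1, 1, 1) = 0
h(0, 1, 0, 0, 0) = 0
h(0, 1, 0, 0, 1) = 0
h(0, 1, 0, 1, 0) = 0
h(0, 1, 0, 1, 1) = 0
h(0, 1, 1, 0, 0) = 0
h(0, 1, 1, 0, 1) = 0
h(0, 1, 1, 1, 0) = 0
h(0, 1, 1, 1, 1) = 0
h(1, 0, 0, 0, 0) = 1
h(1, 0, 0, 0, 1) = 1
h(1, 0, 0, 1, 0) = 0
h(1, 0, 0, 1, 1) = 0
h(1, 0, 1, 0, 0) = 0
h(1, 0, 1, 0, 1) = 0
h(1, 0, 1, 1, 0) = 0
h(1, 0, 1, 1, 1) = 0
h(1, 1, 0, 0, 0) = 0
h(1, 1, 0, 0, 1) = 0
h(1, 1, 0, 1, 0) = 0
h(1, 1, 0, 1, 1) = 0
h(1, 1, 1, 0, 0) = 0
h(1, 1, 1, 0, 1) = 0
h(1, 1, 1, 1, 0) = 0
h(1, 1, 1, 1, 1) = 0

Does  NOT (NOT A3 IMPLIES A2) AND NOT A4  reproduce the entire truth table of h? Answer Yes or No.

Yes

Test each input against both h and the formula:
  A1=0, A2=0, A3=0, A4=0, A5=0: formula gives 1, h = 1 ✓
  A1=0, A2=0, A3=0, A4=0, A5=1: formula gives 1, h = 1 ✓
  A1=0, A2=0, A3=0, A4=1, A5=0: formula gives 0, h = 0 ✓
  A1=0, A2=0, A3=0, A4=1, A5=1: formula gives 0, h = 0 ✓
  … (the remaining 28 rows also agree.)
Every row agrees, so the formula is equivalent.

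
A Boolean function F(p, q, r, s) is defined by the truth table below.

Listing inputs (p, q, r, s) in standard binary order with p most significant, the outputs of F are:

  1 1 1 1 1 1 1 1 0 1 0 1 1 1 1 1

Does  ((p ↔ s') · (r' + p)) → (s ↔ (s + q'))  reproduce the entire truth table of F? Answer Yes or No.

Yes

Check the formula against F row by row:
  p=0, q=0, r=0, s=0: formula gives 1, F = 1 ✓
  p=0, q=0, r=0, s=1: formula gives 1, F = 1 ✓
  p=0, q=0, r=1, s=0: formula gives 1, F = 1 ✓
  p=0, q=0, r=1, s=1: formula gives 1, F = 1 ✓
  …and likewise for the remaining 12 rows.
All 16 rows match — the expression computes F exactly.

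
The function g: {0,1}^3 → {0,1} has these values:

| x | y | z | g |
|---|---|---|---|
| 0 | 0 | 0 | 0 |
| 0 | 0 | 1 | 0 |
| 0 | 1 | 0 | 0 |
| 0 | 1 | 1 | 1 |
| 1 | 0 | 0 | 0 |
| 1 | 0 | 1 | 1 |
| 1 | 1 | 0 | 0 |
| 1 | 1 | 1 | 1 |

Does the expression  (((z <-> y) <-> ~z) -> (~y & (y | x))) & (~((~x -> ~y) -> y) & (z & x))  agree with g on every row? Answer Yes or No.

No

Evaluate (((z <-> y) <-> ~z) -> (~y & (y | x))) & (~((~x -> ~y) -> y) & (z & x)) on each row and compare to g:
  x=0, y=0, z=0: formula gives 0, g = 0 ✓
  x=0, y=0, z=1: formula gives 0, g = 0 ✓
  x=0, y=1, z=0: formula gives 0, g = 0 ✓
  x=0, y=1, z=1: formula gives 0, but g = 1 ✗
Since they disagree at (0,1,1), the expression is not a correct formula for g.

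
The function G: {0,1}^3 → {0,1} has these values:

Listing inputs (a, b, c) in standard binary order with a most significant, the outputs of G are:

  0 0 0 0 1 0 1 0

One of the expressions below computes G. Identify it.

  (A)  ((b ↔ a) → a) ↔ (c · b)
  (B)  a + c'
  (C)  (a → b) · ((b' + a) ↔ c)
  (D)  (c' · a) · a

D

(A) disagrees with G on (0,0,0) (formula → 1, table → 0); rule it out.
(B) disagrees with G on (0,0,0) (formula → 1, table → 0); rule it out.
(C) disagrees with G on (0,0,1) (formula → 1, table → 0); rule it out.
Only (D) survives; checking it on all 8 rows confirms it matches G.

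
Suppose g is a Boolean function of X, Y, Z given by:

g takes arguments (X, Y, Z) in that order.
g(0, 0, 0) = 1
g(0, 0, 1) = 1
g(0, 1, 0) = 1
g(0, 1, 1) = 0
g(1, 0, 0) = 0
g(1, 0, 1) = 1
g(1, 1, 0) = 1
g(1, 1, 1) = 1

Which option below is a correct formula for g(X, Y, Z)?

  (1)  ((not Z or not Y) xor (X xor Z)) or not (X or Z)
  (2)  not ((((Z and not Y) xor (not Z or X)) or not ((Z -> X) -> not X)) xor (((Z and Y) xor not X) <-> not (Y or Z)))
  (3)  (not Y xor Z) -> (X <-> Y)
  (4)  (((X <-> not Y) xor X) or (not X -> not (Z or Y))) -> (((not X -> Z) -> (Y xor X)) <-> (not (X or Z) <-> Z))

(1) disagrees with g on (0,0,1) (formula → 0, table → 1); rule it out.
(2) disagrees with g on (0,0,1) (formula → 0, table → 1); rule it out.
(4) disagrees with g on (0,0,0) (formula → 0, table → 1); rule it out.
Only (3) survives; checking it on all 8 rows confirms it matches g.

3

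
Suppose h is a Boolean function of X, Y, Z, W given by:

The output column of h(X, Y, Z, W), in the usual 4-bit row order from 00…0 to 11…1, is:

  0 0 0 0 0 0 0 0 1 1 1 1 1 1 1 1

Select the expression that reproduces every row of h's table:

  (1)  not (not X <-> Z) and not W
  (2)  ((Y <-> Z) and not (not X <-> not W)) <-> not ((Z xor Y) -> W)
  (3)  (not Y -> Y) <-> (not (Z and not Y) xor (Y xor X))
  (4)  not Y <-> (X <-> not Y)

(1) fails at (0,0,0,0): the formula yields 1, h is 0.
(2) fails at (0,0,0,0): the formula yields 1, h is 0.
(3) fails at (0,0,1,0): the formula yields 1, h is 0.
That leaves (4). Evaluating it on every row reproduces the table of h exactly.

4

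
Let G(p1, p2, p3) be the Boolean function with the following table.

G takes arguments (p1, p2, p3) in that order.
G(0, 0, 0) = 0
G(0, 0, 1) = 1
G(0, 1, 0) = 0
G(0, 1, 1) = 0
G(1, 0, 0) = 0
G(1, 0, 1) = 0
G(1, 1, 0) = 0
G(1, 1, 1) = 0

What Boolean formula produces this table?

Only row (0,0,1) gives 1. That row's minterm ¬p1·¬p2·p3 is G directly.

G(p1, p2, p3) = (¬p1 ∧ ¬p2) ∧ p3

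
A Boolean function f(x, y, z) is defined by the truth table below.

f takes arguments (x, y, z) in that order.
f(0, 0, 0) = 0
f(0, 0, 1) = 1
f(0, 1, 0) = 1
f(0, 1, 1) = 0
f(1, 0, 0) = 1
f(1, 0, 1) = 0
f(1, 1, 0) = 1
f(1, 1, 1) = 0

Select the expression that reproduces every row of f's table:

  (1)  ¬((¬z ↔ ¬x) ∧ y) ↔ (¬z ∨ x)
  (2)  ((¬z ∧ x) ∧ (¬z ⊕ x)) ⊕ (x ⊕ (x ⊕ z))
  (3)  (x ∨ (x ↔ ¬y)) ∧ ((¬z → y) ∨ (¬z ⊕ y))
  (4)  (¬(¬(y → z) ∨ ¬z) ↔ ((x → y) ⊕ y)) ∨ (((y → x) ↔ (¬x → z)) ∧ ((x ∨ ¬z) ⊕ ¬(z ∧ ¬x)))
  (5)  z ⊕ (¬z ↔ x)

(1): at (0,0,0) it gives 1, but f = 0 — eliminated.
(2): at (0,1,0) it gives 0, but f = 1 — eliminated.
(3): at (0,0,1) it gives 0, but f = 1 — eliminated.
(5): at (0,0,1) it gives 0, but f = 1 — eliminated.
(4) is the remaining candidate, and it agrees with f on all 8 inputs.

4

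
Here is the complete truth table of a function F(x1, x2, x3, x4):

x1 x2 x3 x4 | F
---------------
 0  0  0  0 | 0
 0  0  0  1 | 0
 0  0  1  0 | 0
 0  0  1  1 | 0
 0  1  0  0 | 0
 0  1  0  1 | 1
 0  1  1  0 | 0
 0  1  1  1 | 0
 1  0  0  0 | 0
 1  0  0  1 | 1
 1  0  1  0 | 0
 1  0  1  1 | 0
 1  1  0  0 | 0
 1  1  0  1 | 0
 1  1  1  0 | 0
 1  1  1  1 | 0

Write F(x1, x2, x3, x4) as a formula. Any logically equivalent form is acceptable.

F(x1, x2, x3, x4) = (((NOT x1 AND x2) AND NOT x3) AND x4) OR (((x1 AND NOT x2) AND NOT x3) AND x4)

F=1 on 2 inputs: (0,1,0,1), (1,0,0,1). Reading each as a conjunction of literals (¬x1·x2·¬x3·x4, x1·¬x2·¬x3·x4) and taking the OR gives the canonical DNF.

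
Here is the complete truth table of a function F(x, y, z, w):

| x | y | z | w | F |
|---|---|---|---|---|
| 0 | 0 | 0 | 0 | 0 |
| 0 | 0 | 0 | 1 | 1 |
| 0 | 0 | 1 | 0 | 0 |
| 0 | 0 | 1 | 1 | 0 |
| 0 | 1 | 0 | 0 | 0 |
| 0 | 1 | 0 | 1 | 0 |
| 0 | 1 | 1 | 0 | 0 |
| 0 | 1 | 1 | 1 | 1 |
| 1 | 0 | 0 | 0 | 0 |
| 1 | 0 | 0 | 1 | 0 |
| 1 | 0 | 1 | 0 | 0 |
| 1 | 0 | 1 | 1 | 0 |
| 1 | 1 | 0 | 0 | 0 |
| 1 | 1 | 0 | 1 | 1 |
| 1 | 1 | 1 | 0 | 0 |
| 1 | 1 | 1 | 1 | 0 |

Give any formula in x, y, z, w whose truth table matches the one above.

F(x, y, z, w) = ((((not x and not y) and not z) and w) or (((not x and y) and z) and w)) or (((x and y) and not z) and w)

The 1-rows are (0,0,0,1), (0,1,1,1), (1,1,0,1). Each contributes one minterm — ¬x·¬y·¬z·w; ¬x·y·z·w; x·y·¬z·w — and their disjunction is a sum-of-products form of F.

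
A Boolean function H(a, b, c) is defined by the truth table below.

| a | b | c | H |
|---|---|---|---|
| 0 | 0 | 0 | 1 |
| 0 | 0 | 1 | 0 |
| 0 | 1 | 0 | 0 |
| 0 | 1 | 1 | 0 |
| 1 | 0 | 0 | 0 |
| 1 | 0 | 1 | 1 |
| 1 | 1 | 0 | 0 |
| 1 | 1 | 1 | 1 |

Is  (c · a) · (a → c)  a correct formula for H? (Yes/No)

Evaluate (c · a) · (a → c) on each row and compare to H:
  a=0, b=0, c=0: formula gives 0, but H = 1 ✗
A single disagreement suffices: at (0,0,0) they differ, so the formula does not compute H.

No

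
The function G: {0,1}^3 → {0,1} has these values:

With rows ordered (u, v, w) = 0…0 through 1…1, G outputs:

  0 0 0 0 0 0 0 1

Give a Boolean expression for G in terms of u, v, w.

The output is 1 only when every input is 1 — the AND of all inputs.

G(u, v, w) = (u & v) & w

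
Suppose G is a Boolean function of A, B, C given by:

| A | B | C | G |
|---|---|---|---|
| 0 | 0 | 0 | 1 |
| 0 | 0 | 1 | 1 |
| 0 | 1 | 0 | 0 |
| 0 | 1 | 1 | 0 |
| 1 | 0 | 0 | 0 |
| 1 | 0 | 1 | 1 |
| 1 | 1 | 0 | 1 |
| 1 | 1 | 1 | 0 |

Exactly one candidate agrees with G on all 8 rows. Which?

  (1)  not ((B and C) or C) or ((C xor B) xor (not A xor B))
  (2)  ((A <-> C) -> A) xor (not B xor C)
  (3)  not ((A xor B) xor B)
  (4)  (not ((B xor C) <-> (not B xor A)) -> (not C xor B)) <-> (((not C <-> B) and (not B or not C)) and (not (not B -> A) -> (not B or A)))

2

(1) disagrees with G on (0,0,1) (formula → 0, table → 1); rule it out.
(3) disagrees with G on (0,1,0) (formula → 1, table → 0); rule it out.
(4) disagrees with G on (0,0,0) (formula → 0, table → 1); rule it out.
Only (2) survives; checking it on all 8 rows confirms it matches G.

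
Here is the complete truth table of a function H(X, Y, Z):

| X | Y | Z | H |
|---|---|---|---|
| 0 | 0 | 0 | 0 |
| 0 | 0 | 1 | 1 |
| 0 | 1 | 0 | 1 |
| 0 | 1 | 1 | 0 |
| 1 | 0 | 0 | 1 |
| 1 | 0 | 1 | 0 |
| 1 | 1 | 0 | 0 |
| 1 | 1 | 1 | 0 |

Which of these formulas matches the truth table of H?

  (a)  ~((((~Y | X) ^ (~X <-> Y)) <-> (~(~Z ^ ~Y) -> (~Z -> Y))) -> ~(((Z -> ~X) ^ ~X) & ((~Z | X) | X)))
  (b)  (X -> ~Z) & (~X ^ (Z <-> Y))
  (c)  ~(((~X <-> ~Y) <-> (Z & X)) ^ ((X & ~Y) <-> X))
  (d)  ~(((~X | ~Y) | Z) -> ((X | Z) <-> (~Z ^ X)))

(a): at (0,0,1) it gives 0, but H = 1 — eliminated.
(c): at (0,0,1) it gives 0, but H = 1 — eliminated.
(d): at (0,0,0) it gives 1, but H = 0 — eliminated.
That leaves (b). Evaluating it on every row reproduces the table of H exactly.

b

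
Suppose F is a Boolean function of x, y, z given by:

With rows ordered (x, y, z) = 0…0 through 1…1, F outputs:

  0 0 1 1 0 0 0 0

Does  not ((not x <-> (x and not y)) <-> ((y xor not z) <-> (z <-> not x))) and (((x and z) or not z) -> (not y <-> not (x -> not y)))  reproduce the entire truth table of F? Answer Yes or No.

Evaluate not ((not x <-> (x and not y)) <-> ((y xor not z) <-> (z <-> not x))) and (((x and z) or not z) -> (not y <-> not (x -> not y))) on each row and compare to F:
  x=0, y=0, z=0: formula gives 0, F = 0 ✓
  x=0, y=0, z=1: formula gives 0, F = 0 ✓
  x=0, y=1, z=0: formula gives 1, F = 1 ✓
  x=0, y=1, z=1: formula gives 1, F = 1 ✓
  x=1, y=0, z=0: formula gives 0, F = 0 ✓
  …and likewise for the remaining 3 rows.
All 8 rows match — the expression computes F exactly.

Yes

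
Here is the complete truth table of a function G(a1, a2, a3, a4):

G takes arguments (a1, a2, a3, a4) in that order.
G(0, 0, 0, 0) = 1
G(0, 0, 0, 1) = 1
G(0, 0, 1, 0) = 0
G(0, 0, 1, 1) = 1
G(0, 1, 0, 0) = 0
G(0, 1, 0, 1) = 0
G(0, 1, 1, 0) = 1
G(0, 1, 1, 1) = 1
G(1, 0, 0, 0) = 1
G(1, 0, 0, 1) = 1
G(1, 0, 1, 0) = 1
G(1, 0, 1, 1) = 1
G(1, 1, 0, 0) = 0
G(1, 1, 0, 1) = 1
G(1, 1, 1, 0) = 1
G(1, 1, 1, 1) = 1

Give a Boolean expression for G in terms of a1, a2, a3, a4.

G(a1, a2, a3, a4) = ~((((((~a1 & ~a2) & a3) & ~a4) | (((~a1 & a2) & ~a3) & ~a4)) | (((~a1 & a2) & ~a3) & a4)) | (((a1 & a2) & ~a3) & ~a4))

The 0-rows are (0,0,1,0), (0,1,0,0), (0,1,0,1), (1,1,0,0). Take each as a conjunction (¬a1·¬a2·a3·¬a4, ¬a1·a2·¬a3·¬a4, ¬a1·a2·¬a3·a4, a1·a2·¬a3·¬a4), form their disjunction, and complement — that gives a formula that is 1 everywhere G is.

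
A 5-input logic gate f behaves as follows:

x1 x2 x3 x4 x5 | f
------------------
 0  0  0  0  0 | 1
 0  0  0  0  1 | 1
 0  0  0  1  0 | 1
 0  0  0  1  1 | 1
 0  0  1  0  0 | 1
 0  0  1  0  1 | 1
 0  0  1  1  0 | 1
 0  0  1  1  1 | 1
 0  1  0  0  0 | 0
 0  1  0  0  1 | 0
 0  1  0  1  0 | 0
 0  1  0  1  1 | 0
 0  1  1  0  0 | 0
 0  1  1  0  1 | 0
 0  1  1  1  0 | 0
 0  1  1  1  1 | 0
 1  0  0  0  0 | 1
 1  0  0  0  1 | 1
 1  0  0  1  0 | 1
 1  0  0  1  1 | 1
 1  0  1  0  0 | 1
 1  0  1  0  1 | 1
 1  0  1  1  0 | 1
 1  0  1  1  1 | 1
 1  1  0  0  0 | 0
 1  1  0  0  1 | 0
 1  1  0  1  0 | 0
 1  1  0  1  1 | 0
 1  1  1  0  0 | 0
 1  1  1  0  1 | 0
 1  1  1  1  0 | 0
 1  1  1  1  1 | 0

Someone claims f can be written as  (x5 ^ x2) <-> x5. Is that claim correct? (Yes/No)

Yes

Check the formula against f row by row:
  x1=0, x2=0, x3=0, x4=0, x5=0: formula gives 1, f = 1 ✓
  x1=0, x2=0, x3=0, x4=0, x5=1: formula gives 1, f = 1 ✓
  x1=0, x2=0, x3=0, x4=1, x5=0: formula gives 1, f = 1 ✓
  x1=0, x2=0, x3=0, x4=1, x5=1: formula gives 1, f = 1 ✓
  …and likewise for the remaining 28 rows.
No disagreement on any input; they are logically equivalent.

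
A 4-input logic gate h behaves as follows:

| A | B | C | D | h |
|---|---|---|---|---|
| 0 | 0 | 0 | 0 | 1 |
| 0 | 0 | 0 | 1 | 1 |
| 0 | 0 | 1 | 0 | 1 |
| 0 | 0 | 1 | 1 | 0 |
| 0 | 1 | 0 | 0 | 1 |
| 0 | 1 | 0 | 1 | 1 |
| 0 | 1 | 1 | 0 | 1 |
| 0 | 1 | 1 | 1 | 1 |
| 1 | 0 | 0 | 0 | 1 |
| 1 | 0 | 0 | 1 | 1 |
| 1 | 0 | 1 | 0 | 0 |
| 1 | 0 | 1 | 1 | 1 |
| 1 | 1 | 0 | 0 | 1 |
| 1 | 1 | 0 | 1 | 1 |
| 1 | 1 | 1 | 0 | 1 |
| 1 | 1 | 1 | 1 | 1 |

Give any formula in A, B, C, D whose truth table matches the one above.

h(A, B, C, D) = ¬((((¬A ∧ ¬B) ∧ C) ∧ D) ∨ (((A ∧ ¬B) ∧ C) ∧ ¬D))

h is 0 on only 2 rows — (0,0,1,1), (1,0,1,0). Writing each as a minterm (¬A·¬B·C·D, A·¬B·C·¬D) and OR-ing them characterizes exactly where h=0, so h is the negation of that disjunction.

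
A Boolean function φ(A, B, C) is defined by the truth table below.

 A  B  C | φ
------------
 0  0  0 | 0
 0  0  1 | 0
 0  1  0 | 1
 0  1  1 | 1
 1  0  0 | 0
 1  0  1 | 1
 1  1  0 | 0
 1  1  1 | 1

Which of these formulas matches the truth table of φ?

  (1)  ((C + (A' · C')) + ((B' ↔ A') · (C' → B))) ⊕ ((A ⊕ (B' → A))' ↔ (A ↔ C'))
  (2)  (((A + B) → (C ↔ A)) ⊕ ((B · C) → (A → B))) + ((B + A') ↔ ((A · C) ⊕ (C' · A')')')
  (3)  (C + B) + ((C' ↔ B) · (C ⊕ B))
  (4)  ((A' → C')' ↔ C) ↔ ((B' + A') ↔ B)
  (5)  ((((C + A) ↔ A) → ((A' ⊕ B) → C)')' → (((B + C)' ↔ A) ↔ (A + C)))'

(1) fails at (0,0,0): the formula yields 1, φ is 0.
(2) fails at (0,0,0): the formula yields 1, φ is 0.
(3) fails at (0,0,1): the formula yields 1, φ is 0.
(5) fails at (0,1,1): the formula yields 0, φ is 1.
That leaves (4). Evaluating it on every row reproduces the table of φ exactly.

4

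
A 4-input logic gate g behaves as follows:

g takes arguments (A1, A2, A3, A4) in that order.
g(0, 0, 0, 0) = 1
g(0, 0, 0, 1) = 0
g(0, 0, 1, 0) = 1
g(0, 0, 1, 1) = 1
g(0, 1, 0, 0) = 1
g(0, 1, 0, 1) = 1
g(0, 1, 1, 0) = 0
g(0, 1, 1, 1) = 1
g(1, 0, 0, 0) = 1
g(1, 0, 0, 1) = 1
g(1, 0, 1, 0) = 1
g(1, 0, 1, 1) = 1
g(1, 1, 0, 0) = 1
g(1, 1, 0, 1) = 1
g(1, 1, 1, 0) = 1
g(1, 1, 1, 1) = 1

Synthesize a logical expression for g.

There are just 2 zero rows: (0,0,0,1), (0,1,1,0). Their minterms are ¬A1·¬A2·¬A3·A4, ¬A1·A2·A3·¬A4; the OR of those covers precisely the 0-outputs, and negating it yields g.

g(A1, A2, A3, A4) = ¬((((¬A1 ∧ ¬A2) ∧ ¬A3) ∧ A4) ∨ (((¬A1 ∧ A2) ∧ A3) ∧ ¬A4))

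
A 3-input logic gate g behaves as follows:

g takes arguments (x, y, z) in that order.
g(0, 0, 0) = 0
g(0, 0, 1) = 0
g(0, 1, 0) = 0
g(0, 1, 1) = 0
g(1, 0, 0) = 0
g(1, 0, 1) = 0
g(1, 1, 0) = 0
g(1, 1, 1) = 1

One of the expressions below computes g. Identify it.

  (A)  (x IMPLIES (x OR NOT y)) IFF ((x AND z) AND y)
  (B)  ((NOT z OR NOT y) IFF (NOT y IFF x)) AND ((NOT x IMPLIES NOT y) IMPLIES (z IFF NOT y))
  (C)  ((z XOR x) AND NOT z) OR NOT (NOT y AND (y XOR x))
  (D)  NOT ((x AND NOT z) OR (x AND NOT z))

(B): at (0,1,0) it gives 1, but g = 0 — eliminated.
(C): at (0,0,0) it gives 1, but g = 0 — eliminated.
(D): at (0,0,0) it gives 1, but g = 0 — eliminated.
That leaves (A). Evaluating it on every row reproduces the table of g exactly.

A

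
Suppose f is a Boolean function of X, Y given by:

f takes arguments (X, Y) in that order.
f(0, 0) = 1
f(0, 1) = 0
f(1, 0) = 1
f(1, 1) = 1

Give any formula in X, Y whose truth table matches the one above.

f(X, Y) = Y -> X

This is Y → X (false only at 0,1).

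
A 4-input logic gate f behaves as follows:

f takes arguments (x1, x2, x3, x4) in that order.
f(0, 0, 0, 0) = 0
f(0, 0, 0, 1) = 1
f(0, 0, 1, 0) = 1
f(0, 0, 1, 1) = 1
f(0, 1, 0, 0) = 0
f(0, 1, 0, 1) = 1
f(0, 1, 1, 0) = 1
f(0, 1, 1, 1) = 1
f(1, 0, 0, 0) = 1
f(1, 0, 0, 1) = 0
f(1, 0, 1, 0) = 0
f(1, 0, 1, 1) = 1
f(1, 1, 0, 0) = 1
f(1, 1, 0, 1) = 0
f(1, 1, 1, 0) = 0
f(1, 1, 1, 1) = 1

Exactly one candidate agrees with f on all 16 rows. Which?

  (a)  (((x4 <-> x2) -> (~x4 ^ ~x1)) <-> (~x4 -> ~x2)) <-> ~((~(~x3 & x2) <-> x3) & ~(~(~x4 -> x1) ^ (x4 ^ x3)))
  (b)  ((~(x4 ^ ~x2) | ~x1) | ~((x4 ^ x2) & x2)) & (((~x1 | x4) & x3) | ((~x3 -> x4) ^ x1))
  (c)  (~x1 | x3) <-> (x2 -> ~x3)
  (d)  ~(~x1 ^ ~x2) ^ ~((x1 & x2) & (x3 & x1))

b

(a): at (0,0,1,1) it gives 0, but f = 1 — eliminated.
(c): at (0,0,0,0) it gives 1, but f = 0 — eliminated.
(d): at (0,0,0,1) it gives 0, but f = 1 — eliminated.
(b) is the remaining candidate, and it agrees with f on all 16 inputs.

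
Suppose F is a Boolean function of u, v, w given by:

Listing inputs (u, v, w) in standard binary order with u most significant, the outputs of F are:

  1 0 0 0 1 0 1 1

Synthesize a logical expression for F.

F(u, v, w) = ((((not u and not v) and not w) or ((u and not v) and not w)) or ((u and v) and not w)) or ((u and v) and w)

Collect the rows where F=1 — (0,0,0), (1,0,0), (1,1,0), (1,1,1) — and write one minterm per row: ¬u·¬v·¬w, u·¬v·¬w, u·v·¬w, u·v·w. Their union (logical OR) reproduces the table exactly.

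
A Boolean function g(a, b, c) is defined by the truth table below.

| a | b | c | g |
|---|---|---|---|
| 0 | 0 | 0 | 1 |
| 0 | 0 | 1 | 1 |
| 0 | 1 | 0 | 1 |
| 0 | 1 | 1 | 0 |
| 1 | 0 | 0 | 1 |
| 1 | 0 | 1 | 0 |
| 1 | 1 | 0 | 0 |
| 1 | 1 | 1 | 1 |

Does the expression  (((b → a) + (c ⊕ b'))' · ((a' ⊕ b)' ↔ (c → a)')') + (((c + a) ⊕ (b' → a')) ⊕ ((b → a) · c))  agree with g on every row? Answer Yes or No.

Yes

Check the formula against g row by row:
  a=0, b=0, c=0: formula gives 1, g = 1 ✓
  a=0, b=0, c=1: formula gives 1, g = 1 ✓
  a=0, b=1, c=0: formula gives 1, g = 1 ✓
  a=0, b=1, c=1: formula gives 0, g = 0 ✓
  a=1, b=0, c=0: formula gives 1, g = 1 ✓
  …and likewise for the remaining 3 rows.
Every row agrees, so the formula is equivalent.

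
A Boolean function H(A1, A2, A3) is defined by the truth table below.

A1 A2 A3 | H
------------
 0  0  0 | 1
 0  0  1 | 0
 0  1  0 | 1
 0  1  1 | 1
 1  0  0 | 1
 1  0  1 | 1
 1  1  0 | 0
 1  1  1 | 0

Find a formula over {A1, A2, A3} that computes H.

H(A1, A2, A3) = ¬((((¬A1 ∧ ¬A2) ∧ A3) ∨ ((A1 ∧ A2) ∧ ¬A3)) ∨ ((A1 ∧ A2) ∧ A3))

There are just 3 zero rows: (0,0,1), (1,1,0), (1,1,1). Their minterms are ¬A1·¬A2·A3, A1·A2·¬A3, A1·A2·A3; the OR of those covers precisely the 0-outputs, and negating it yields H.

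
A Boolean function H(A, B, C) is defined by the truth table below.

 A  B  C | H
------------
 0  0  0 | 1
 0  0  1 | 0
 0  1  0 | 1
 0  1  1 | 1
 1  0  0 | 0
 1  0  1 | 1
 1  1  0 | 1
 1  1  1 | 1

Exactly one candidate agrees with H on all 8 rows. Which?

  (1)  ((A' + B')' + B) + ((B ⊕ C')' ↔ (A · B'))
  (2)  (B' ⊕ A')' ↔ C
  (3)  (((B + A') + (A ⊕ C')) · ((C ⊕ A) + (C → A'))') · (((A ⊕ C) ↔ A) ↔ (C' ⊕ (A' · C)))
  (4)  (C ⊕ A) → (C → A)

1

(2) fails at (0,0,0): the formula yields 0, H is 1.
(3) fails at (0,0,0): the formula yields 0, H is 1.
(4) fails at (0,1,1): the formula yields 0, H is 1.
Only (1) survives; checking it on all 8 rows confirms it matches H.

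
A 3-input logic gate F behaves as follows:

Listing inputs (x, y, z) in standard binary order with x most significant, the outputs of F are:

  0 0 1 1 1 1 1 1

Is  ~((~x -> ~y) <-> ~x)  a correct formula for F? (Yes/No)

Yes

Evaluate ~((~x -> ~y) <-> ~x) on each row and compare to F:
  x=0, y=0, z=0: formula gives 0, F = 0 ✓
  x=0, y=0, z=1: formula gives 0, F = 0 ✓
  x=0, y=1, z=0: formula gives 1, F = 1 ✓
  x=0, y=1, z=1: formula gives 1, F = 1 ✓
  x=1, y=0, z=0: formula gives 1, F = 1 ✓
  …and likewise for the remaining 3 rows.
Every row agrees, so the formula is equivalent.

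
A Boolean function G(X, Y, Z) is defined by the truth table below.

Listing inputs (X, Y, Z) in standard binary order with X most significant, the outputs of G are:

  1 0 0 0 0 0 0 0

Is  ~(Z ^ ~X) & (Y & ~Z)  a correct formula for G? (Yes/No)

Evaluate ~(Z ^ ~X) & (Y & ~Z) on each row and compare to G:
  X=0, Y=0, Z=0: formula gives 0, but G = 1 ✗
A single disagreement suffices: at (0,0,0) they differ, so the formula does not compute G.

No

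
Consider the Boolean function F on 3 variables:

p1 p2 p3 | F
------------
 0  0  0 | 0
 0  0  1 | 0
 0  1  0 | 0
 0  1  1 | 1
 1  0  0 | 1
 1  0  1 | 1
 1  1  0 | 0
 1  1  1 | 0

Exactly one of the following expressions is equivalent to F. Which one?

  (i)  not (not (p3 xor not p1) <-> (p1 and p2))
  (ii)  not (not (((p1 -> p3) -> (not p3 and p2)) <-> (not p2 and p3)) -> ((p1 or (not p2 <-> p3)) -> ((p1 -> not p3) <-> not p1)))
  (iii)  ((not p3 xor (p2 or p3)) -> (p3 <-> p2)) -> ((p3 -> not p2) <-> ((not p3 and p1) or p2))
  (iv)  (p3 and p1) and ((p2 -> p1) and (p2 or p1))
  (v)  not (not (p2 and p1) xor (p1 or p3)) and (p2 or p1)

(i): at (0,0,1) it gives 1, but F = 0 — eliminated.
(ii): at (0,1,1) it gives 0, but F = 1 — eliminated.
(iii): at (0,0,1) it gives 1, but F = 0 — eliminated.
(iv): at (0,1,1) it gives 0, but F = 1 — eliminated.
Only (v) survives; checking it on all 8 rows confirms it matches F.

v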